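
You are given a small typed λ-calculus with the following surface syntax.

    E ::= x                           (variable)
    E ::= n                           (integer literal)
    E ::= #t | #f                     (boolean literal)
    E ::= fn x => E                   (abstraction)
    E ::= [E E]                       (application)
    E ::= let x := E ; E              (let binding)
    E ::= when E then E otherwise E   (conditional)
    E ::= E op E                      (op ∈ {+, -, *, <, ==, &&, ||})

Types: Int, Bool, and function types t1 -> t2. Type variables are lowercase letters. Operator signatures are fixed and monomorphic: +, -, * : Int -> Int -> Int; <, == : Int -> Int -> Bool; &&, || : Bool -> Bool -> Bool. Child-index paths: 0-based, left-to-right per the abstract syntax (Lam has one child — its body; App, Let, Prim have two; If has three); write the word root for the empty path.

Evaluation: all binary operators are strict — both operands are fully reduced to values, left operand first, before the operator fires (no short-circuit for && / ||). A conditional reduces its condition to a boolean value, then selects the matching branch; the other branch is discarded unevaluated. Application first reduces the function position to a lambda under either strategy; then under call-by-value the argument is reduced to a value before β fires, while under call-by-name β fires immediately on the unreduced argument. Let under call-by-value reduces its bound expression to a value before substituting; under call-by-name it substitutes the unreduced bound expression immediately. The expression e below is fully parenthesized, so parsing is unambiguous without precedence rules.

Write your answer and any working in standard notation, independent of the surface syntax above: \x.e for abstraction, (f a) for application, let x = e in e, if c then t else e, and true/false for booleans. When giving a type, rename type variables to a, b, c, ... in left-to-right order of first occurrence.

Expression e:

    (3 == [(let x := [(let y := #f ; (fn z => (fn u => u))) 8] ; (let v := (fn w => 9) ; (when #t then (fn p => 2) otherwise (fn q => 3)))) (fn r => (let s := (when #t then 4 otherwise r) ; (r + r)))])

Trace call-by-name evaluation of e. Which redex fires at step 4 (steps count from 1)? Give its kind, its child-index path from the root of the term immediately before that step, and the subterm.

Answer: beta at 1 : ((\p.2) (\r.(let s = (if true then 4 else r) in (r + r))))

Working:
step 0: (3 == ((let x = ((let y = false in (\z.(\u.u))) 8) in (let v = (\w.9) in (if true then (\p.2) else (\q.3)))) (\r.(let s = (if true then 4 else r) in (r + r)))))
step 1: [let@1.0] (3 == ((let v = (\w.9) in (if true then (\p.2) else (\q.3))) (\r.(let s = (if true then 4 else r) in (r + r)))))
step 2: [let@1.0] (3 == ((if true then (\p.2) else (\q.3)) (\r.(let s = (if true then 4 else r) in (r + r)))))
step 3: [if@1.0] (3 == ((\p.2) (\r.(let s = (if true then 4 else r) in (r + r)))))
step 4: [beta@1] (3 == 2)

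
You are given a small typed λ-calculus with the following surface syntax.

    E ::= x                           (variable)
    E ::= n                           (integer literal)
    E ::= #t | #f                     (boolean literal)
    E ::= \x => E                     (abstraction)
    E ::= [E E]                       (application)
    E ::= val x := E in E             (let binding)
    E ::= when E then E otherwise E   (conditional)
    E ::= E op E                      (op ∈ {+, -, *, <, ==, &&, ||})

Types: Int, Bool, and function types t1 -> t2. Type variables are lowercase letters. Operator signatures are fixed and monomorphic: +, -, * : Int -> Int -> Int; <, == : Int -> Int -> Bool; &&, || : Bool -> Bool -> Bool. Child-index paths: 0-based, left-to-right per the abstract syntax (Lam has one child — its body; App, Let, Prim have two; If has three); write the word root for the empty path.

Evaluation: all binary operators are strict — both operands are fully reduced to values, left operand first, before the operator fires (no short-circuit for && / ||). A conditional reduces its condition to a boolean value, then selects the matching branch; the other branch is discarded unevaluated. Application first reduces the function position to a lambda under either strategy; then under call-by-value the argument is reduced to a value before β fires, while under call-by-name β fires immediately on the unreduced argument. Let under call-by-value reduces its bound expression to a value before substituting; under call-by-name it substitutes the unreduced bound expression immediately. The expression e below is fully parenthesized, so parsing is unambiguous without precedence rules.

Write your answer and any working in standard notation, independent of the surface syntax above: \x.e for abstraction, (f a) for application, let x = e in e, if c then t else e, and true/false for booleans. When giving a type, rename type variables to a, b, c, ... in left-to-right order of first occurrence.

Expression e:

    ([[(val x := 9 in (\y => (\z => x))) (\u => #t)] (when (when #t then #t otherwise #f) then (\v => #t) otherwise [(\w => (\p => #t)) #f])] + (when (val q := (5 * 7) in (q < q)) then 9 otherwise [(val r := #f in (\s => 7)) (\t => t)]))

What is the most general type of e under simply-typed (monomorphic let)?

Trace:
let x : Int
x : Int
\z._ : b -> Int
\y._ : a -> b -> Int
\u._ : c -> Bool
  unify a -> b -> Int ~ (c -> Bool) -> d
  unify a ~ c -> Bool
  unify b -> Int ~ d
_ _ : b -> Int
  unify Bool ~ Bool
  unify Bool ~ Bool
  unify Bool ~ Bool
\v._ : e -> Bool
\p._ : g -> Bool
\w._ : f -> g -> Bool
  unify f -> g -> Bool ~ Bool -> h
  unify f ~ Bool
  unify g -> Bool ~ h
_ _ : g -> Bool
  unify e -> Bool ~ g -> Bool
  unify e ~ g
  unify Bool ~ Bool
  unify b -> Int ~ (g -> Bool) -> i
  unify b ~ g -> Bool
  unify Int ~ i
_ _ : Int
  unify Int ~ Int
  unify Int ~ Int
  unify Int ~ Int
let q : Int
q : Int
  unify Int ~ Int
q : Int
  unify Int ~ Int
  unify Bool ~ Bool
let r : Bool
\s._ : j -> Int
t : k
\t._ : k -> k
  unify j -> Int ~ (k -> k) -> l
  unify j ~ k -> k
  unify Int ~ l
_ _ : Int
  unify Int ~ Int
  unify Int ~ Int

Answer: Int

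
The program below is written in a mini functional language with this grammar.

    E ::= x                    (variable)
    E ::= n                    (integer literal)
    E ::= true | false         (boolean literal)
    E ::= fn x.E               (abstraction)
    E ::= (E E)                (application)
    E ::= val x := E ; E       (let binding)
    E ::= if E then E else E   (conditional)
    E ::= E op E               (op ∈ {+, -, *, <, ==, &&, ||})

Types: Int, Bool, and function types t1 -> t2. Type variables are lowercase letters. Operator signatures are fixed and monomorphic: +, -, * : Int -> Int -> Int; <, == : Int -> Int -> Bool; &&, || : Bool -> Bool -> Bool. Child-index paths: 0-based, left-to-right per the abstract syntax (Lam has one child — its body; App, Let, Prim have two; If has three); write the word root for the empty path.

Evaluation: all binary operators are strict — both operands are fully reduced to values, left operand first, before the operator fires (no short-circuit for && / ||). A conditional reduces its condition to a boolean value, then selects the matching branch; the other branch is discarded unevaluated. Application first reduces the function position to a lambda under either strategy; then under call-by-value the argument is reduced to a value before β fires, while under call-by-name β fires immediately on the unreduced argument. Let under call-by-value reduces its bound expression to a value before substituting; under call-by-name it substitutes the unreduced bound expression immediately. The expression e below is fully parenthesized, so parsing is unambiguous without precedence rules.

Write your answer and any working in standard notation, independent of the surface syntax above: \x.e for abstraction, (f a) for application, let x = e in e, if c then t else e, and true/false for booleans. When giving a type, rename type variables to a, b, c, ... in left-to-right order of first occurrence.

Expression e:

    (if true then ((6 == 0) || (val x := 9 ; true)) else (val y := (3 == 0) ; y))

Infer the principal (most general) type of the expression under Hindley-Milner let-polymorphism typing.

Working:
  unify Bool ~ Bool
  unify Int ~ Int
  unify Int ~ Int
  unify Bool ~ Bool
let x : Int
  unify Bool ~ Bool
  unify Int ~ Int
  unify Int ~ Int
let y : Bool
y : Bool
  unify Bool ~ Bool

Answer: Bool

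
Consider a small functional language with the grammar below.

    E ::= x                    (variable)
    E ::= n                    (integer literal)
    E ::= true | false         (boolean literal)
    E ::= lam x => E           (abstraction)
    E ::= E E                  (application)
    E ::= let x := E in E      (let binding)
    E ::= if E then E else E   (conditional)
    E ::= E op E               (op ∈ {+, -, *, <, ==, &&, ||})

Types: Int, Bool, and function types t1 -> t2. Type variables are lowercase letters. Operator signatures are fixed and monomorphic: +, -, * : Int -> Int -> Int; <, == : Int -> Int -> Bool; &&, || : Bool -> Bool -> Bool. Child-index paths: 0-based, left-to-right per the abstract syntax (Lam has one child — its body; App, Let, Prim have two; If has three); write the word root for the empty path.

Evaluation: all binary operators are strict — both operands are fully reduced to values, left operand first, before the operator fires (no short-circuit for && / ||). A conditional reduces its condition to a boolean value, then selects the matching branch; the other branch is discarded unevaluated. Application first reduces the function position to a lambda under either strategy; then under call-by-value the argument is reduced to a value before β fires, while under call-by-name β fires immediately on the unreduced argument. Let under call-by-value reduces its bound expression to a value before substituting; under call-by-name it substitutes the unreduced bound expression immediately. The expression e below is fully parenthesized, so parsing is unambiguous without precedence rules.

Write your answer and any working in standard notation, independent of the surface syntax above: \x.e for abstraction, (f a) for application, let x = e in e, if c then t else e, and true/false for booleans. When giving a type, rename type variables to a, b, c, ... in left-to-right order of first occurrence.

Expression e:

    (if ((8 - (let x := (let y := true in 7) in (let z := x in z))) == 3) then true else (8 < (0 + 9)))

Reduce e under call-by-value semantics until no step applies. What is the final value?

Derivation:
step 0: (if ((8 - (let x = (let y = true in 7) in (let z = x in z))) == 3) then true else (8 < (0 + 9)))
step 1: [let@0.0.1.0] (if ((8 - (let x = 7 in (let z = x in z))) == 3) then true else (8 < (0 + 9)))
step 2: [let@0.0.1] (if ((8 - (let z = 7 in z)) == 3) then true else (8 < (0 + 9)))
step 3: [let@0.0.1] (if ((8 - 7) == 3) then true else (8 < (0 + 9)))
step 4: [delta@0.0] (if (1 == 3) then true else (8 < (0 + 9)))
step 5: [delta@0] (if false then true else (8 < (0 + 9)))
step 6: [if@root] (8 < (0 + 9))
step 7: [delta@1] (8 < 9)
step 8: [delta@root] true

Answer: true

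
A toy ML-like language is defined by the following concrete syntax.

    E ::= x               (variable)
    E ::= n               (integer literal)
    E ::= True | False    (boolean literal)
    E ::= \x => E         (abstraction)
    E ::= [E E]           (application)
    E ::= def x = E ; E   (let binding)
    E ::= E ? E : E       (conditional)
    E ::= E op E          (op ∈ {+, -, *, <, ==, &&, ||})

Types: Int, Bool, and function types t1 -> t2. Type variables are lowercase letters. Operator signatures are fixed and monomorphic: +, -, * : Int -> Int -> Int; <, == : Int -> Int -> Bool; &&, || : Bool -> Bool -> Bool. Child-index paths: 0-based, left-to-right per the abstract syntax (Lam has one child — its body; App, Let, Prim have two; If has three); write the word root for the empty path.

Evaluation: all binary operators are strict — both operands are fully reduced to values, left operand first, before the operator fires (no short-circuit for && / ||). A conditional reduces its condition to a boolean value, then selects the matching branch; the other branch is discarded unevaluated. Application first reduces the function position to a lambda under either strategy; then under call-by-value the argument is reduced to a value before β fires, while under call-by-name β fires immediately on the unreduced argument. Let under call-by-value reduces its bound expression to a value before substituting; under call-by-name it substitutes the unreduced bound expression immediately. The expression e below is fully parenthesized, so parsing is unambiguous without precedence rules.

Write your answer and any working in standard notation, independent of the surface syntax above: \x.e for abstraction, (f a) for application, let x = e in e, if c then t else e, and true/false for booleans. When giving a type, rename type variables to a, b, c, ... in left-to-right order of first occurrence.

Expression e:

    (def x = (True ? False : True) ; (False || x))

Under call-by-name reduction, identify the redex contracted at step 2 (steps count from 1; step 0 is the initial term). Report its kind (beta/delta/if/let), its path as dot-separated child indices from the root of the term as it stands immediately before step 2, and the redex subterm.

Working:
step 0: (let x = (if true then false else true) in (false || x))
step 1: [let@root] (false || (if true then false else true))
step 2: [if@1] (false || false)

Answer: if at 1 : (if true then false else true)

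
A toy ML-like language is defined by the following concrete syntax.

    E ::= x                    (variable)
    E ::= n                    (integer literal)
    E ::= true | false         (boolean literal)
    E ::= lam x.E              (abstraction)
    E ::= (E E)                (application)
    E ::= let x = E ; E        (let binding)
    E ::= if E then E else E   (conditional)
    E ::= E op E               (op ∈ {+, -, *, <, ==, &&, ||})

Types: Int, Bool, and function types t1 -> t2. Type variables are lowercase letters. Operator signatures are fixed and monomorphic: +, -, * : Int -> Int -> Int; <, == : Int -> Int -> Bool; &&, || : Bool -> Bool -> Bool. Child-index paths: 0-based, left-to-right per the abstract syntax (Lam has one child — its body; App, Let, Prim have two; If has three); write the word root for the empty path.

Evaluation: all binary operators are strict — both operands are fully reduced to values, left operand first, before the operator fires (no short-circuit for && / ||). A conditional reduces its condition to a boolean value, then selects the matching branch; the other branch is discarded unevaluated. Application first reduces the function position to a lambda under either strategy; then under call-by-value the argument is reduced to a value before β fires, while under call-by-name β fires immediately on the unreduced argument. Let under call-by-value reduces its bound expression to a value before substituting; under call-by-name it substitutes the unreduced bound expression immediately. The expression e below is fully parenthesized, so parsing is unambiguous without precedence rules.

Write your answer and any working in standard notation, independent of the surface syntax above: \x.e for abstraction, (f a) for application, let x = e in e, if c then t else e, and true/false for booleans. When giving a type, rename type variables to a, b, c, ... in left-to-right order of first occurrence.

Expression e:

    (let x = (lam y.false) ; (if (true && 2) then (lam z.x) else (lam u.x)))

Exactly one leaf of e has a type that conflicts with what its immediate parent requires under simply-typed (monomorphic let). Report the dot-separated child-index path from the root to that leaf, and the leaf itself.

Answer: 1.0.1 : 2

Trace:
\y._ : a -> Bool
let x : a -> Bool
  unify Bool ~ Bool
  unify Int ~ Bool
  FAIL: mismatch Int ~ Bool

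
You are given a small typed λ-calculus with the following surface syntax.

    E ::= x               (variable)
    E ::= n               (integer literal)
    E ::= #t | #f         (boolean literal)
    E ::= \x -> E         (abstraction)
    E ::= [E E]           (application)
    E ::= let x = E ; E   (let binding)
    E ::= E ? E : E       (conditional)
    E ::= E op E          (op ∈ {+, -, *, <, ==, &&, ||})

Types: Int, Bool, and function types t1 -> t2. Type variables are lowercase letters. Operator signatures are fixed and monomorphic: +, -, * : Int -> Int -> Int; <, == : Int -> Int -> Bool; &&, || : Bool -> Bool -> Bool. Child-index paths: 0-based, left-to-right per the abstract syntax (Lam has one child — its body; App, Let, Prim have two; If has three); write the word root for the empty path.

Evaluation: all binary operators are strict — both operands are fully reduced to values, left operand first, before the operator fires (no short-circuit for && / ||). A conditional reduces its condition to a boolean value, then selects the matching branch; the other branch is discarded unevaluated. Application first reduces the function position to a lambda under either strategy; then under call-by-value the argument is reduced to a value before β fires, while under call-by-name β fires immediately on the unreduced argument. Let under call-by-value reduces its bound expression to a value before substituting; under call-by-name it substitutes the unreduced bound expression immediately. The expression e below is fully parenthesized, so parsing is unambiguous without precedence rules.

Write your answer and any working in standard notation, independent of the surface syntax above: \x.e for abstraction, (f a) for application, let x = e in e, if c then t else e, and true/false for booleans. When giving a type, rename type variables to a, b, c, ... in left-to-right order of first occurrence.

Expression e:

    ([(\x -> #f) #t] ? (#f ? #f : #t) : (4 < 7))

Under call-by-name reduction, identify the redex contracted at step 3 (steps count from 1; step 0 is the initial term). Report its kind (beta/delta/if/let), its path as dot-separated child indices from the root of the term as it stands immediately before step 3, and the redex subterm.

Answer: delta at root : (4 < 7)

Working:
step 0: (if ((\x.false) true) then (if false then false else true) else (4 < 7))
step 1: [beta@0] (if false then (if false then false else true) else (4 < 7))
step 2: [if@root] (4 < 7)
step 3: [delta@root] true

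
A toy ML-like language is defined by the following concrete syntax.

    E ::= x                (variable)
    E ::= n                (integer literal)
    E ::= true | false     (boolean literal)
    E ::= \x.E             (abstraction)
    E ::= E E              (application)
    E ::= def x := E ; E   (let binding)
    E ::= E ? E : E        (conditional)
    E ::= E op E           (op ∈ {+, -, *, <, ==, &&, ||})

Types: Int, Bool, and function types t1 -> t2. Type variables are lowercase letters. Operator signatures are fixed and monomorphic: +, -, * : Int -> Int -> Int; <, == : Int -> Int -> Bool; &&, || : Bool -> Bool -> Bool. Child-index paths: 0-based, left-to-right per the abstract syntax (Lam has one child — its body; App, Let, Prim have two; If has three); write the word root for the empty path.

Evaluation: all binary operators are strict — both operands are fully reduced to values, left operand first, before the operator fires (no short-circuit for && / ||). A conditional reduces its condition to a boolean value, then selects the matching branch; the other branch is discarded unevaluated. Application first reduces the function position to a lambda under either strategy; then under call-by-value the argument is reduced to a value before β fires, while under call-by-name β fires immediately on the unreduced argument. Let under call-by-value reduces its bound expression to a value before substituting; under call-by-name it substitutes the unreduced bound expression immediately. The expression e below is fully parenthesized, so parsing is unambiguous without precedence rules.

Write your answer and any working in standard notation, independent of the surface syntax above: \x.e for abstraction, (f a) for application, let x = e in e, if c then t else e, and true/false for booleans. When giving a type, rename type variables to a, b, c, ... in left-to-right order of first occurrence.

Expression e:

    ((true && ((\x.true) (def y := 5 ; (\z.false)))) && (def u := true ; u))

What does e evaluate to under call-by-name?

Answer: true

Trace:
step 0: ((true && ((\x.true) (let y = 5 in (\z.false)))) && (let u = true in u))
step 1: [beta@0.1] ((true && true) && (let u = true in u))
step 2: [delta@0] (true && (let u = true in u))
step 3: [let@1] (true && true)
step 4: [delta@root] true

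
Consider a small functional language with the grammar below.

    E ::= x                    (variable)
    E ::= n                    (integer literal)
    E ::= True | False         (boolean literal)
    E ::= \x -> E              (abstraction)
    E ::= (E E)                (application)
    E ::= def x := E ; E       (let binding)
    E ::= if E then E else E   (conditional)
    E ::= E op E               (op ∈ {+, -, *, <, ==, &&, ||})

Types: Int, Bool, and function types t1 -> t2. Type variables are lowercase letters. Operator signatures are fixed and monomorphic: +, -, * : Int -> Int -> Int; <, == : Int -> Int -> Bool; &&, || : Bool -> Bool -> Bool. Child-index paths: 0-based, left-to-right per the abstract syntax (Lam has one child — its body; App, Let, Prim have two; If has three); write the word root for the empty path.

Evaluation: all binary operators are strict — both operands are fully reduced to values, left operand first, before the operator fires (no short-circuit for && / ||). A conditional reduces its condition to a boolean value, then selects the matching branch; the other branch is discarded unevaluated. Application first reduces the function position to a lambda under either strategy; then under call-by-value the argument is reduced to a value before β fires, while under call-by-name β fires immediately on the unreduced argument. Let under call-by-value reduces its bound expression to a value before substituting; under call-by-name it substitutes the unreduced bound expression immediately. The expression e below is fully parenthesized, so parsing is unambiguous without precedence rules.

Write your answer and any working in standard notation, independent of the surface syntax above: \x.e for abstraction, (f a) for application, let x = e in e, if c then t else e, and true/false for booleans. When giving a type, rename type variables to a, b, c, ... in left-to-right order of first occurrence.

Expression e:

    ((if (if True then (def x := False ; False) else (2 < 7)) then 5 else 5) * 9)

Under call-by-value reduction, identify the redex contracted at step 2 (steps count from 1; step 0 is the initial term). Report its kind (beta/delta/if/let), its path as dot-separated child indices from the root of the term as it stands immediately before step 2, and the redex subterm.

Working:
step 0: ((if (if true then (let x = false in false) else (2 < 7)) then 5 else 5) * 9)
step 1: [if@0.0] ((if (let x = false in false) then 5 else 5) * 9)
step 2: [let@0.0] ((if false then 5 else 5) * 9)

Answer: let at 0.0 : (let x = false in false)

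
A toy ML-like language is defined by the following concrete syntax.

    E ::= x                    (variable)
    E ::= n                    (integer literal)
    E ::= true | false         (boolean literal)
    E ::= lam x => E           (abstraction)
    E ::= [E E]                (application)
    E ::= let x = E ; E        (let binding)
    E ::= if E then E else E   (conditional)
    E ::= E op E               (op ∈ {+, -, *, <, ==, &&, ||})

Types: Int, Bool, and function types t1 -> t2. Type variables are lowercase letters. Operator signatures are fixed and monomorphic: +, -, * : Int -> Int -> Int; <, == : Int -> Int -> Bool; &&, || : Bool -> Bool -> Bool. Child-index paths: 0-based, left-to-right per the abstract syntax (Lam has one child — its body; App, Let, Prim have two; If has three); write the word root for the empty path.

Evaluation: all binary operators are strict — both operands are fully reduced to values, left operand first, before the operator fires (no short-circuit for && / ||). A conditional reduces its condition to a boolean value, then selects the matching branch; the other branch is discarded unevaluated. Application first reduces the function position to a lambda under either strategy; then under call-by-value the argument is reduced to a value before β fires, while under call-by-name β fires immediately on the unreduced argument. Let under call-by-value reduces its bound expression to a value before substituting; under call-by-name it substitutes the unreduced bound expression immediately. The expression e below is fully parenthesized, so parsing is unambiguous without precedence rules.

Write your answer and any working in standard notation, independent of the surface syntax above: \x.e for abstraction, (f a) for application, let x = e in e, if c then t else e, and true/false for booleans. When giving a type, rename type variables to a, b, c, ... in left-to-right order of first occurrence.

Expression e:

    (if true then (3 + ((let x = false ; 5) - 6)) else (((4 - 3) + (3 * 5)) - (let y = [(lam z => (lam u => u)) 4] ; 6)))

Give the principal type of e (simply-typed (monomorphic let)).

Answer: Int

Trace:
  unify Bool ~ Bool
  unify Int ~ Int
let x : Bool
  unify Int ~ Int
  unify Int ~ Int
  unify Int ~ Int
  unify Int ~ Int
  unify Int ~ Int
  unify Int ~ Int
  unify Int ~ Int
  unify Int ~ Int
  unify Int ~ Int
  unify Int ~ Int
u : b
\u._ : b -> b
\z._ : a -> b -> b
  unify a -> b -> b ~ Int -> c
  unify a ~ Int
  unify b -> b ~ c
_ _ : b -> b
let y : b -> b
  unify Int ~ Int
  unify Int ~ Int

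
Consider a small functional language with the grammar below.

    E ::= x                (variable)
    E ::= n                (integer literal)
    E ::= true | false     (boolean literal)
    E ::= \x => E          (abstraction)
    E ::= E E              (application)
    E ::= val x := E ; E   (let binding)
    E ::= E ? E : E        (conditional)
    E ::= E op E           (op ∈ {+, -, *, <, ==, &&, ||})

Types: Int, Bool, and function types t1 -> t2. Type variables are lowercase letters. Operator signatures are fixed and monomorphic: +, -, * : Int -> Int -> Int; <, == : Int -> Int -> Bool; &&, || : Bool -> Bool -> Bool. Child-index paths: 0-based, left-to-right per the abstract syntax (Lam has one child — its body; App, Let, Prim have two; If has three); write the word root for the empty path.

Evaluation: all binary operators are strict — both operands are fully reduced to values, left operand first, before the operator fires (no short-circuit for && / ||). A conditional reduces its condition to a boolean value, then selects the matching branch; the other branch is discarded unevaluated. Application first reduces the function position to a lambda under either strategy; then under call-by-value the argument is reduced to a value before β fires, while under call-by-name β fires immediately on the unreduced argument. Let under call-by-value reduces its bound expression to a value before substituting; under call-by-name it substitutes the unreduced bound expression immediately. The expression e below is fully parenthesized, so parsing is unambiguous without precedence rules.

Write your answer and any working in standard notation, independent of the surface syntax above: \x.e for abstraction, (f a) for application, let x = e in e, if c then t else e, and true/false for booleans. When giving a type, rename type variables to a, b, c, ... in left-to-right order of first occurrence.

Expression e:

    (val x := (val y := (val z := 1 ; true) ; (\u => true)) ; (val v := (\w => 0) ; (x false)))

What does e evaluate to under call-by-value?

Answer: true

Trace:
step 0: (let x = (let y = (let z = 1 in true) in (\u.true)) in (let v = (\w.0) in (x false)))
step 1: [let@0.0] (let x = (let y = true in (\u.true)) in (let v = (\w.0) in (x false)))
step 2: [let@0] (let x = (\u.true) in (let v = (\w.0) in (x false)))
step 3: [let@root] (let v = (\w.0) in ((\u.true) false))
step 4: [let@root] ((\u.true) false)
step 5: [beta@root] true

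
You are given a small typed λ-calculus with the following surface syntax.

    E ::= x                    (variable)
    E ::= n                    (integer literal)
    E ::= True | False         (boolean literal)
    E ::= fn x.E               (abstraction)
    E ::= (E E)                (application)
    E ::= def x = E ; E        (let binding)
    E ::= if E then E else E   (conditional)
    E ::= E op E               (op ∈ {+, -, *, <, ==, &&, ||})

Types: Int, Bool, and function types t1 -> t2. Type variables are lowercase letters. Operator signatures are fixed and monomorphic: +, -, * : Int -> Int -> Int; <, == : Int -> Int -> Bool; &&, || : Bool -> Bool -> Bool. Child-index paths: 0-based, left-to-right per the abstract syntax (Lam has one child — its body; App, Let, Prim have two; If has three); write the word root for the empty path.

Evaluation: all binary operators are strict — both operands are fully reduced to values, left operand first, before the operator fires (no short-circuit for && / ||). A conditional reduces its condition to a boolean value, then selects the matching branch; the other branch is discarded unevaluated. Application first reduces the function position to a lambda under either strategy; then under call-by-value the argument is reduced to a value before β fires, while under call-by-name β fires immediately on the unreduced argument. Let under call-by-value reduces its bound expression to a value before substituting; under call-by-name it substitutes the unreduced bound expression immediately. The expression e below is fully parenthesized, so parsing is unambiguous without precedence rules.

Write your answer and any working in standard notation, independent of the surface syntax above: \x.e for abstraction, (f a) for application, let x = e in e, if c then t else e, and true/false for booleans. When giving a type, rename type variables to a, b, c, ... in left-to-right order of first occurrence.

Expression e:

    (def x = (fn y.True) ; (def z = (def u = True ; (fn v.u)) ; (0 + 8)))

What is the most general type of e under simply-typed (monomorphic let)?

Answer: Int

Working:
\y._ : a -> Bool
let x : a -> Bool
let u : Bool
u : Bool
\v._ : b -> Bool
let z : b -> Bool
  unify Int ~ Int
  unify Int ~ Int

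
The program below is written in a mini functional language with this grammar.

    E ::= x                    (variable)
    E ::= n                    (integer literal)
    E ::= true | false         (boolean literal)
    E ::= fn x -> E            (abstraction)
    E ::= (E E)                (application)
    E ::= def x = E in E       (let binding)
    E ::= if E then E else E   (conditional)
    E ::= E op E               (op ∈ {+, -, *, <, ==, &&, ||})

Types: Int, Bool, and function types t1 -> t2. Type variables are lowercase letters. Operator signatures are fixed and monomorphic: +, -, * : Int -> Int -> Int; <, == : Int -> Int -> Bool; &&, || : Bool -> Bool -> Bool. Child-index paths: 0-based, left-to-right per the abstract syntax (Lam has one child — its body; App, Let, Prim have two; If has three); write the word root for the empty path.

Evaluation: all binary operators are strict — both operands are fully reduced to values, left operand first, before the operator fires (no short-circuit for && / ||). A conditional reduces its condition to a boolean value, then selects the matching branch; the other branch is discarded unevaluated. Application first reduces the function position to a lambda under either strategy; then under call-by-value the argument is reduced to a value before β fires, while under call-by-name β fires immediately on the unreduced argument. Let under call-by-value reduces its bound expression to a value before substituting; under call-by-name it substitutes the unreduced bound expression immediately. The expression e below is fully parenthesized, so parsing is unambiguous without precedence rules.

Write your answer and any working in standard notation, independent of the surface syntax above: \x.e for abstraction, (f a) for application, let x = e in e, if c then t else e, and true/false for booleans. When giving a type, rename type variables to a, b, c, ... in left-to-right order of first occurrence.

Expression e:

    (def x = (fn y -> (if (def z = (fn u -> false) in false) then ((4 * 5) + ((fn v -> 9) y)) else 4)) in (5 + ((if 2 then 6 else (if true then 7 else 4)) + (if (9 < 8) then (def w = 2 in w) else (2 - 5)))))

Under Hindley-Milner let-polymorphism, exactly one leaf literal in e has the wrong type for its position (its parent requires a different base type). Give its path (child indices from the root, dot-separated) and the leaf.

Answer: 1.1.0.0 : 2

Working:
\u._ : b -> Bool
let z : forall. b -> Bool
  unify Bool ~ Bool
  unify Int ~ Int
  unify Int ~ Int
  unify Int ~ Int
\v._ : c -> Int
y : a
  unify c -> Int ~ a -> d
  unify c ~ a
  unify Int ~ d
_ _ : Int
  unify Int ~ Int
  unify Int ~ Int
\y._ : a -> Int
let x : forall. a -> Int
  unify Int ~ Int
  unify Int ~ Bool
  FAIL: mismatch Int ~ Bool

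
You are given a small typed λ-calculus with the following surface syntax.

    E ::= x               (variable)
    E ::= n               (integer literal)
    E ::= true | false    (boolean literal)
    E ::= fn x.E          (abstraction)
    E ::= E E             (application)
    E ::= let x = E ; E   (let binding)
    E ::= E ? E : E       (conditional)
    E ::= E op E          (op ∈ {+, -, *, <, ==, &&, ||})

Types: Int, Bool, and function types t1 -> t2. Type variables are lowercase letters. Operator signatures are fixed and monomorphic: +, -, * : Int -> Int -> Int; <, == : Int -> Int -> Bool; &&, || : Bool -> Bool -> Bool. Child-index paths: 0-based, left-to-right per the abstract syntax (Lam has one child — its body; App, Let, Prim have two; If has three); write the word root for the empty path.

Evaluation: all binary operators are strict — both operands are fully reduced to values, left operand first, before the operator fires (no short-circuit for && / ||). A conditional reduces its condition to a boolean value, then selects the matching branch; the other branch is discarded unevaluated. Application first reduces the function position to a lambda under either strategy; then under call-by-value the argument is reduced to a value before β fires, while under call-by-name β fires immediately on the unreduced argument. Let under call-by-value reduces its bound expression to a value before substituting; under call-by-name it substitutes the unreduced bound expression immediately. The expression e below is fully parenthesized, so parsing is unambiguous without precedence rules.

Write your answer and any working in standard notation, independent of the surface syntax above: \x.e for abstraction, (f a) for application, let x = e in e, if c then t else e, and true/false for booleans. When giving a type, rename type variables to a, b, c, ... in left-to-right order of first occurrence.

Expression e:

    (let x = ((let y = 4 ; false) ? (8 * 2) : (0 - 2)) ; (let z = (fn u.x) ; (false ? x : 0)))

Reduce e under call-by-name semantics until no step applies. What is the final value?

Trace:
step 0: (let x = (if (let y = 4 in false) then (8 * 2) else (0 - 2)) in (let z = (\u.x) in (if false then x else 0)))
step 1: [let@root] (let z = (\u.(if (let y = 4 in false) then (8 * 2) else (0 - 2))) in (if false then (if (let y = 4 in false) then (8 * 2) else (0 - 2)) else 0))
step 2: [let@root] (if false then (if (let y = 4 in false) then (8 * 2) else (0 - 2)) else 0)
step 3: [if@root] 0

Answer: 0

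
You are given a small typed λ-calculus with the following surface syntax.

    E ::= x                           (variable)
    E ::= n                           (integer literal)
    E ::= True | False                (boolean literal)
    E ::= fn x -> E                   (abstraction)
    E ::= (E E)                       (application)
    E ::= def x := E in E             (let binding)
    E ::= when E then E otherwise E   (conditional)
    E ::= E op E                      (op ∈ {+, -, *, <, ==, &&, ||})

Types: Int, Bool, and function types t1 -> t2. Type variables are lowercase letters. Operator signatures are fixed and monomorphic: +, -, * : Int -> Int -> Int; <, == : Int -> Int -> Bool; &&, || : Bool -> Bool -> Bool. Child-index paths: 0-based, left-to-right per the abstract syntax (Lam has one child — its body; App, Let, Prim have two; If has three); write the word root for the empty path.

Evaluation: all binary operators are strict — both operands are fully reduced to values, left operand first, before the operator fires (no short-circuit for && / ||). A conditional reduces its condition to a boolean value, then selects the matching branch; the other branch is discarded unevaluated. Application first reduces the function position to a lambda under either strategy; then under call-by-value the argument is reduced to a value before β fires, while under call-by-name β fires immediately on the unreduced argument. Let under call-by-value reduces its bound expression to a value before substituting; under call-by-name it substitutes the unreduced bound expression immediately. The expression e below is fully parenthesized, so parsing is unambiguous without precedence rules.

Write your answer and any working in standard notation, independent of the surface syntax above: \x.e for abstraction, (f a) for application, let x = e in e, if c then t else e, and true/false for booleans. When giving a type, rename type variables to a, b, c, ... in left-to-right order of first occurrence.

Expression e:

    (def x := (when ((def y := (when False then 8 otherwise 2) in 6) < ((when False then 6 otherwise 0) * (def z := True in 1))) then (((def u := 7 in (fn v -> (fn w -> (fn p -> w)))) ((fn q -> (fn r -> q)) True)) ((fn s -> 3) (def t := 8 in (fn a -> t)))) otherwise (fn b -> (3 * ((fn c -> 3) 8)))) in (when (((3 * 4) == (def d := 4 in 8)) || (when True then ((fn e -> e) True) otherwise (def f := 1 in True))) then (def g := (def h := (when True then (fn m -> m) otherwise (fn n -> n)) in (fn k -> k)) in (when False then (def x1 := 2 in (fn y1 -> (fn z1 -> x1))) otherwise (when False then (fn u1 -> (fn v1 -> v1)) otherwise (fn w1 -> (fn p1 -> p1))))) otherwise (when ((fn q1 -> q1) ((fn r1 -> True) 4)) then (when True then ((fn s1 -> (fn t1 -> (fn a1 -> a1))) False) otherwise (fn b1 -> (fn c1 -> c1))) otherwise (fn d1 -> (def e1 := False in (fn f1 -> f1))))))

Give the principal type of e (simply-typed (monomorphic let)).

Answer: a -> Int -> Int

Trace:
  unify Bool ~ Bool
  unify Int ~ Int
let y : Int
  unify Int ~ Int
  unify Bool ~ Bool
  unify Int ~ Int
  unify Int ~ Int
let z : Bool
  unify Int ~ Int
  unify Int ~ Int
  unify Bool ~ Bool
let u : Int
w : b
\p._ : c -> b
\w._ : b -> c -> b
\v._ : a -> b -> c -> b
q : d
\r._ : e -> d
\q._ : d -> e -> d
  unify d -> e -> d ~ Bool -> f
  unify d ~ Bool
  unify e -> Bool ~ f
_ _ : e -> Bool
  unify a -> b -> c -> b ~ (e -> Bool) -> g
  unify a ~ e -> Bool
  unify b -> c -> b ~ g
_ _ : b -> c -> b
\s._ : h -> Int
let t : Int
t : Int
\a._ : i -> Int
  unify h -> Int ~ (i -> Int) -> j
  unify h ~ i -> Int
  unify Int ~ j
_ _ : Int
  unify b -> c -> b ~ Int -> k
  unify b ~ Int
  unify c -> Int ~ k
_ _ : c -> Int
  unify Int ~ Int
\c._ : m -> Int
  unify m -> Int ~ Int -> n
  unify m ~ Int
  unify Int ~ n
_ _ : Int
  unify Int ~ Int
\b._ : l -> Int
  unify c -> Int ~ l -> Int
  unify c ~ l
  unify Int ~ Int
let x : l -> Int
  unify Int ~ Int
  unify Int ~ Int
  unify Int ~ Int
let d : Int
  unify Int ~ Int
  unify Bool ~ Bool
  unify Bool ~ Bool
e : o
\e._ : o -> o
  unify o -> o ~ Bool -> p
  unify o ~ Bool
  unify Bool ~ p
_ _ : Bool
let f : Int
  unify Bool ~ Bool
  unify Bool ~ Bool
  unify Bool ~ Bool
  unify Bool ~ Bool
m : q
\m._ : q -> q
n : r
\n._ : r -> r
  unify q -> q ~ r -> r
  unify q ~ r
  unify r ~ r
let h : r -> r
k : s
\k._ : s -> s
let g : s -> s
  unify Bool ~ Bool
let x1 : Int
x1 : Int
\z1._ : u -> Int
\y1._ : t -> u -> Int
  unify Bool ~ Bool
v1 : w
\v1._ : w -> w
\u1._ : v -> w -> w
p1 : y
\p1._ : y -> y
\w1._ : x -> y -> y
  unify v -> w -> w ~ x -> y -> y
  unify v ~ x
  unify w -> w ~ y -> y
  unify w ~ y
  unify y ~ y
  unify t -> u -> Int ~ x -> y -> y
  unify t ~ x
  unify u -> Int ~ y -> y
  unify u ~ y
  unify Int ~ y
q1 : z
\q1._ : z -> z
\r1._ : t26 -> Bool
  unify t26 -> Bool ~ Int -> t27
  unify t26 ~ Int
  unify Bool ~ t27
_ _ : Bool
  unify z -> z ~ Bool -> t28
  unify z ~ Bool
  unify Bool ~ t28
_ _ : Bool
  unify Bool ~ Bool
  unify Bool ~ Bool
a1 : t31
\a1._ : t31 -> t31
\t1._ : t30 -> t31 -> t31
\s1._ : t29 -> t30 -> t31 -> t31
  unify t29 -> t30 -> t31 -> t31 ~ Bool -> t32
  unify t29 ~ Bool
  unify t30 -> t31 -> t31 ~ t32
_ _ : t30 -> t31 -> t31
c1 : t34
\c1._ : t34 -> t34
\b1._ : t33 -> t34 -> t34
  unify t30 -> t31 -> t31 ~ t33 -> t34 -> t34
  unify t30 ~ t33
  unify t31 -> t31 ~ t34 -> t34
  unify t31 ~ t34
  unify t34 ~ t34
let e1 : Bool
f1 : t36
\f1._ : t36 -> t36
\d1._ : t35 -> t36 -> t36
  unify t33 -> t34 -> t34 ~ t35 -> t36 -> t36
  unify t33 ~ t35
  unify t34 -> t34 ~ t36 -> t36
  unify t34 ~ t36
  unify t36 ~ t36
  unify x -> Int -> Int ~ t35 -> t36 -> t36
  unify x ~ t35
  unify Int -> Int ~ t36 -> t36
  unify Int ~ t36
  unify Int ~ Int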